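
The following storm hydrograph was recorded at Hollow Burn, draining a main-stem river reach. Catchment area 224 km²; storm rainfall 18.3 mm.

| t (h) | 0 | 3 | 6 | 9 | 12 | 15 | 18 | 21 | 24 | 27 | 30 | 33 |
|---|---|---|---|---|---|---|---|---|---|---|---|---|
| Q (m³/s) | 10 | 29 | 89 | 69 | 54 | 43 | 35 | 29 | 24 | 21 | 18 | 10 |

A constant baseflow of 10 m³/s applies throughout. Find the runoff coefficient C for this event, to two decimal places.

ΣQ_DR = 311.0 m³/s; V = ΣQ_DR·Δt = 3.359 × 10^6 m³.
Runoff depth d = V / A = 14.99 mm.
C = d / P = 14.99 / 18.3 = 0.82.

C ≈ 0.82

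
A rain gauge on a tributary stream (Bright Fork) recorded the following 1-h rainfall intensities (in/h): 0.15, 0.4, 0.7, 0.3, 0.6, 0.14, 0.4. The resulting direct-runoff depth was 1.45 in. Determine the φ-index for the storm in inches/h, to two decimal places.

φ ≈ 0.19 in/h

Only the 5 blocks with intensity above φ contribute runoff: 0.4, 0.7, 0.3, 0.6, 0.4 in/h.
Σ(I−φ)·Δt = d  ⇒  (0.4+0.7+0.3+0.6+0.4 − 5φ)·1 = 1.45
φ = (2.400 − 1.45/1) / 5 = 0.19 in/h.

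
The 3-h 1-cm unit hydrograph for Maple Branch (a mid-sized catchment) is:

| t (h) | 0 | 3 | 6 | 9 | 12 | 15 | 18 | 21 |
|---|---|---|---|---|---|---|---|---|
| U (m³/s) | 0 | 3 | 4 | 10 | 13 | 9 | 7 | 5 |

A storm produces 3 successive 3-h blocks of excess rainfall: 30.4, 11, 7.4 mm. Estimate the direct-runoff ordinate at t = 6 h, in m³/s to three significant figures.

By discrete convolution, Q_j = Σ (P_i / 10 mm) · U_{j−i}.
At t = 6 h (j=2): Q = (30.4/10)·4 + (11/10)·3 + (7.4/10)·0 = 15.5 m³/s.

Q ≈ 15.5 m³/s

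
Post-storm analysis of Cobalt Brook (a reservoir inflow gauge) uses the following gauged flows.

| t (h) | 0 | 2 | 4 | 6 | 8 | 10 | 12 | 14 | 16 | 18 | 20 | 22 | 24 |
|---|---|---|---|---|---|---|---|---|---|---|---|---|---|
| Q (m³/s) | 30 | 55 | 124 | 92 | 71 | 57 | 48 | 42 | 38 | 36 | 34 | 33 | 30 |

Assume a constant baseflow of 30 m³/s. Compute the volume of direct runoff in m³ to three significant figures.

V ≈ 2.16 × 10^6 m³

Direct-runoff ordinates (Q − Q_b): 0.0, 25.0, 94.0, 62.0, 41.0, 27.0, 18.0, 12.0, 8.0, 6.0, 4.0, 3.0, 0.0 m³/s.
ΣQ_DR = 300.0 m³/s.
With Δt = 2 h = 7200 s, V = ΣQ_DR · Δt = 300.0 × 7200 = 2.16 × 10^6 m³.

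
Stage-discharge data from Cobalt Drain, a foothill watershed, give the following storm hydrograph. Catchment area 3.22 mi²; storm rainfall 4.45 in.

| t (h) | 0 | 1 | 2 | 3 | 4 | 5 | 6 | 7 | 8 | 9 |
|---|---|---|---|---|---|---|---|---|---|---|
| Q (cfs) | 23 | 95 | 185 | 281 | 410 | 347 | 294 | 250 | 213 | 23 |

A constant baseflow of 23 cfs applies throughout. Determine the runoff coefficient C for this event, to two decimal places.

ΣQ_DR = 1891 cfs; V = ΣQ_DR·Δt = 6.808 × 10^6 ft³.
Runoff depth d = V / A = 0.9100 in.
C = d / P = 0.9100 / 4.45 = 0.20.

C ≈ 0.20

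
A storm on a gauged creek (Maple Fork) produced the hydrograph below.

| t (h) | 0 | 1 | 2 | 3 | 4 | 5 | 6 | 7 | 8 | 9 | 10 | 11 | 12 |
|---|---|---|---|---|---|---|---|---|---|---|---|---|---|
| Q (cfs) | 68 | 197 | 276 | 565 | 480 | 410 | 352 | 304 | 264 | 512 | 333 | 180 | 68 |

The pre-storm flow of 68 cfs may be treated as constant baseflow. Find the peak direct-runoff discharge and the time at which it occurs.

Subtracting baseflow gives direct-runoff ordinates: 0.0, 129.0, 208.0, 497.0, 412.0, 342.0, 284.0, 236.0, 196.0, 444.0, 265.0, 112.0, 0.0 cfs.
The maximum is 497.0 cfs, occurring at the reading for t = 3 h.

Q_p = 497.0 cfs at t = 3 h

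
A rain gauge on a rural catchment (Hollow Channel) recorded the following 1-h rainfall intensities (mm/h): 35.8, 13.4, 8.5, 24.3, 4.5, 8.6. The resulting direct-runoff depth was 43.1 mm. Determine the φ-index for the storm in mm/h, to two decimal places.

Only the 3 blocks with intensity above φ contribute runoff: 35.8, 13.4, 24.3 mm/h.
Σ(I−φ)·Δt = d  ⇒  (35.8+13.4+24.3 − 3φ)·1 = 43.1
φ = (73.50 − 43.1/1) / 3 = 10.13 mm/h.

φ ≈ 10.13 mm/h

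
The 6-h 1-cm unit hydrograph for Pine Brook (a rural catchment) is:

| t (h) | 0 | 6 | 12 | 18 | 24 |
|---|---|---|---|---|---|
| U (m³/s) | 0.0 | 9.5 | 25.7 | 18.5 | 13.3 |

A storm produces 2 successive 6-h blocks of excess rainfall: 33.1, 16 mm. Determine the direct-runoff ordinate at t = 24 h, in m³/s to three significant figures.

Q ≈ 73.6 m³/s

By discrete convolution, Q_j = Σ (P_i / 10 mm) · U_{j−i}.
At t = 24 h (j=4): Q = (33.1/10)·13.3 + (16/10)·18.5 = 73.6 m³/s.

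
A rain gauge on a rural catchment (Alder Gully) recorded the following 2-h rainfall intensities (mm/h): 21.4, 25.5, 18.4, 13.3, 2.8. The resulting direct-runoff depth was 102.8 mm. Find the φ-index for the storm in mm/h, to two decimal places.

φ ≈ 6.80 mm/h

Only the 4 blocks with intensity above φ contribute runoff: 21.4, 25.5, 18.4, 13.3 mm/h.
Σ(I−φ)·Δt = d  ⇒  (21.4+25.5+18.4+13.3 − 4φ)·2 = 102.8
φ = (78.60 − 102.8/2) / 4 = 6.80 mm/h.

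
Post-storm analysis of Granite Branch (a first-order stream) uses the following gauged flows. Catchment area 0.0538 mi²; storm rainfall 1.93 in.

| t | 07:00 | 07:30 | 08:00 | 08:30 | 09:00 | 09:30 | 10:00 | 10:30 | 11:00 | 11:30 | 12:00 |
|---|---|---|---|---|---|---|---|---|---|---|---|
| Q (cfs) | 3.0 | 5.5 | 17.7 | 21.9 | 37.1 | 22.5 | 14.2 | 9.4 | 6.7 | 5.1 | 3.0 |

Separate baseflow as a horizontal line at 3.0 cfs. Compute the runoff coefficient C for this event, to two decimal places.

ΣQ_DR = 113.1 cfs; V = ΣQ_DR·Δt = 2.036 × 10^5 ft³.
Runoff depth d = V / A = 1.629 in.
C = d / P = 1.629 / 1.93 = 0.84.

C ≈ 0.84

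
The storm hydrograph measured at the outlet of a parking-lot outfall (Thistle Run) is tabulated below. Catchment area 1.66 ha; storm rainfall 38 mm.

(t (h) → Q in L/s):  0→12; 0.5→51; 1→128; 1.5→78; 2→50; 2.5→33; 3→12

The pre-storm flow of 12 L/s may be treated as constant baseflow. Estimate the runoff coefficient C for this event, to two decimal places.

C ≈ 0.80

ΣQ_DR = 280.0 L/s; V = ΣQ_DR·Δt = 5.040 × 10^5 L.
Runoff depth d = V / A = 30.36 mm.
C = d / P = 30.36 / 38 = 0.80.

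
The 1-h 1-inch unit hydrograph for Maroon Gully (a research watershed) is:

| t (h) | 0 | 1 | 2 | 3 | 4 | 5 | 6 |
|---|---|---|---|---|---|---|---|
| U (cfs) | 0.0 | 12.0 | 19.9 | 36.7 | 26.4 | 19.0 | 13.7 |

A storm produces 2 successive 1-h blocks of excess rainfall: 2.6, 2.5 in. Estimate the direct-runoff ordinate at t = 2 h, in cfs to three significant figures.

By discrete convolution, Q_j = Σ (P_i / 1 in) · U_{j−i}.
At t = 2 h (j=2): Q = (2.6/1)·19.9 + (2.5/1)·12.0 = 81.7 cfs.

Q ≈ 81.7 cfs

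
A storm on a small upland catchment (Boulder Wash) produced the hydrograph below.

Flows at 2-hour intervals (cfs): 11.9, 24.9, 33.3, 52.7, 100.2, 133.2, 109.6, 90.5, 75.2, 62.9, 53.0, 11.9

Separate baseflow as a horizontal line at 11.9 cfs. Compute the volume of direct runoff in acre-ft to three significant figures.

V ≈ 102 acre-ft

Direct-runoff ordinates (Q − Q_b): 0.0, 13.0, 21.4, 40.8, 88.3, 121.3, 97.7, 78.6, 63.3, 51.0, 41.1, 0.0 cfs.
ΣQ_DR = 616.5 cfs.
With Δt = 2 h = 7200 s, V = ΣQ_DR · Δt = 616.5 × 7200 = 4.44 × 10^6 ft³ = 102 acre-ft.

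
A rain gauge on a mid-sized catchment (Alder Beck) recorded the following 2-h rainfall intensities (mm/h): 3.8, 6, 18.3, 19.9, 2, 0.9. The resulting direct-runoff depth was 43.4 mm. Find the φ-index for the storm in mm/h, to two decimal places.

Only the 2 blocks with intensity above φ contribute runoff: 18.3, 19.9 mm/h.
Σ(I−φ)·Δt = d  ⇒  (18.3+19.9 − 2φ)·2 = 43.4
φ = (38.20 − 43.4/2) / 2 = 8.25 mm/h.

φ ≈ 8.25 mm/h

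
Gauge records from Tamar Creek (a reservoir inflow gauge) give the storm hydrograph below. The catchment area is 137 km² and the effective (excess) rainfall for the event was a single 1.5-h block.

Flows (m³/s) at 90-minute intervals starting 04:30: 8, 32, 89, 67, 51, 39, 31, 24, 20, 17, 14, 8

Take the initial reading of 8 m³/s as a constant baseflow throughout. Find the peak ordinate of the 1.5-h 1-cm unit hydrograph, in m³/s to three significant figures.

U_p ≈ 67.6 m³/s

Direct runoff: 0.0, 24.0, 81.0, 59.0, 43.0, 31.0, 23.0, 16.0, 12.0, 9.0, 6.0, 0.0 m³/s; ΣQ_DR = 304.0 m³/s, peak = 81.0 m³/s.
Runoff depth d = ΣQ_DR·Δt / A = 304.0 × 5400 / (137 km²) = 11.98 mm.
The 1-cm UH is the DRH scaled by (10 mm)/d, so U_p = 81.0 × 10/11.98 = 67.6 m³/s.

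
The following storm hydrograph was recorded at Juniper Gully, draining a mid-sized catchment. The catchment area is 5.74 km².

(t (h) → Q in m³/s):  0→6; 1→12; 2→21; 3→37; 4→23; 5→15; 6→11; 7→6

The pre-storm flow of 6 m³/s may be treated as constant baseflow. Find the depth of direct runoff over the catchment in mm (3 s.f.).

Direct runoff: 0.0, 6.0, 15.0, 31.0, 17.0, 9.0, 5.0, 0.0 m³/s; ΣQ_DR = 83.00 m³/s.
V = ΣQ_DR · Δt = 83.00 × 3600 s = 2.988 × 10^5 m³.
Over A = 5.74 km², depth = V / A = 52.1 mm.

d ≈ 52.1 mm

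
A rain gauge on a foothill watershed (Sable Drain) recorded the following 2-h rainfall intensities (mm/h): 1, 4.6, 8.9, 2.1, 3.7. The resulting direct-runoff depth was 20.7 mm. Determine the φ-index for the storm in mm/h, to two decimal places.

φ ≈ 2.28 mm/h

Only the 3 blocks with intensity above φ contribute runoff: 4.6, 8.9, 3.7 mm/h.
Σ(I−φ)·Δt = d  ⇒  (4.6+8.9+3.7 − 3φ)·2 = 20.7
φ = (17.20 − 20.7/2) / 3 = 2.28 mm/h.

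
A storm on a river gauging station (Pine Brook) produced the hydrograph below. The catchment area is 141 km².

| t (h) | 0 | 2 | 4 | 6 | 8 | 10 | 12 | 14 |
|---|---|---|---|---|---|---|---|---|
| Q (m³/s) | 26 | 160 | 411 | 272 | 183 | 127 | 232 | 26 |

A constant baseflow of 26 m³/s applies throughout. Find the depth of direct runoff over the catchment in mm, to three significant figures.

Direct runoff: 0.0, 134.0, 385.0, 246.0, 157.0, 101.0, 206.0, 0.0 m³/s; ΣQ_DR = 1229 m³/s.
V = ΣQ_DR · Δt = 1229 × 7200 s = 8.849 × 10^6 m³.
Over A = 141 km², depth = V / A = 62.8 mm.

d ≈ 62.8 mm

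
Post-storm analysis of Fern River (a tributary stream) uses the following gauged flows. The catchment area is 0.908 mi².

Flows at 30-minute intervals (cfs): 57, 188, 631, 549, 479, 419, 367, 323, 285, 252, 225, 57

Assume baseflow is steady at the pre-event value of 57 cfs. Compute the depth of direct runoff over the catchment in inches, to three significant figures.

d ≈ 2.69 in

Direct runoff: 0.0, 131.0, 574.0, 492.0, 422.0, 362.0, 310.0, 266.0, 228.0, 195.0, 168.0, 0.0 cfs; ΣQ_DR = 3148 cfs.
V = ΣQ_DR · Δt = 3148 × 1800 s = 5.666 × 10^6 ft³.
Over A = 0.908 mi², depth = V / A = 2.69 in.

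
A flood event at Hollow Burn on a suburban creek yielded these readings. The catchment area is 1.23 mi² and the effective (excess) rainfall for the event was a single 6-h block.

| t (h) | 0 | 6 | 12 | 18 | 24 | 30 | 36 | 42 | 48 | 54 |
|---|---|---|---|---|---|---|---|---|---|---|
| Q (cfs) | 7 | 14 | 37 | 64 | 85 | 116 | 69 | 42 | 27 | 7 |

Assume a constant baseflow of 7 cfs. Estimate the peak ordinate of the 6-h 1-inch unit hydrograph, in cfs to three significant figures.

Direct runoff: 0.0, 7.0, 30.0, 57.0, 78.0, 109.0, 62.0, 35.0, 20.0, 0.0 cfs; ΣQ_DR = 398.0 cfs, peak = 109.0 cfs.
Runoff depth d = ΣQ_DR·Δt / A = 398.0 × 21600 / (1.23 mi²) = 3.008 in.
The 1-inch UH is the DRH scaled by (1 in)/d, so U_p = 109.0 × 1/3.008 = 36.2 cfs.

U_p ≈ 36.2 cfs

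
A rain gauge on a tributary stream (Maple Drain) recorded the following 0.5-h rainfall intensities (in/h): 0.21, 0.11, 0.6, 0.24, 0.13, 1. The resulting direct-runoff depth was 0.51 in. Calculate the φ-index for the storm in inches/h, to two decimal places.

Only the 2 blocks with intensity above φ contribute runoff: 0.6, 1 in/h.
Σ(I−φ)·Δt = d  ⇒  (0.6+1 − 2φ)·0.5 = 0.51
φ = (1.600 − 0.51/0.5) / 2 = 0.29 in/h.

φ ≈ 0.29 in/h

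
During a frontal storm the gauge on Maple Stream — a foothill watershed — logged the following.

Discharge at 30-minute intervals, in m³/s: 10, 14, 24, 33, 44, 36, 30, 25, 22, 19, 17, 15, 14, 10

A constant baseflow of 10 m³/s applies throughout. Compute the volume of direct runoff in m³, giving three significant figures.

Direct-runoff ordinates (Q − Q_b): 0.0, 4.0, 14.0, 23.0, 34.0, 26.0, 20.0, 15.0, 12.0, 9.0, 7.0, 5.0, 4.0, 0.0 m³/s.
ΣQ_DR = 173.0 m³/s.
With Δt = 0.5 h = 1800 s, V = ΣQ_DR · Δt = 173.0 × 1800 = 3.11 × 10^5 m³.

V ≈ 3.11 × 10^5 m³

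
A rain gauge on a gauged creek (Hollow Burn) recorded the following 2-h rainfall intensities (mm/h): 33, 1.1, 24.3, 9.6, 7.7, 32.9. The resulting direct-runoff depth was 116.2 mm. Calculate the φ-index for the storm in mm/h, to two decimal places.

Only the 3 blocks with intensity above φ contribute runoff: 33, 24.3, 32.9 mm/h.
Σ(I−φ)·Δt = d  ⇒  (33+24.3+32.9 − 3φ)·2 = 116.2
φ = (90.20 − 116.2/2) / 3 = 10.70 mm/h.

φ ≈ 10.70 mm/h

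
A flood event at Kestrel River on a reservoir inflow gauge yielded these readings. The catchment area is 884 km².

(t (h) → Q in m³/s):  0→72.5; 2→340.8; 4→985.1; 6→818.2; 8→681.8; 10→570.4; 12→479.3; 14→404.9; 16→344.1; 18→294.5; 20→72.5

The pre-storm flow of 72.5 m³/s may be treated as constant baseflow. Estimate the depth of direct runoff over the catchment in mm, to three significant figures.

Direct runoff: 0.0, 268.3, 912.6, 745.7, 609.3, 497.9, 406.8, 332.4, 271.6, 222.0, 0.0 m³/s; ΣQ_DR = 4267 m³/s.
V = ΣQ_DR · Δt = 4267 × 7200 s = 3.072 × 10^7 m³.
Over A = 884 km², depth = V / A = 34.8 mm.

d ≈ 34.8 mm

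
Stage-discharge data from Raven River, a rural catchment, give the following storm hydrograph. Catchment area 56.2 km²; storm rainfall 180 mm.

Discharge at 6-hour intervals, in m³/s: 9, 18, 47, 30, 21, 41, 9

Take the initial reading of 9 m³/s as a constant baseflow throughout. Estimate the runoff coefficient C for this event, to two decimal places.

ΣQ_DR = 112.0 m³/s; V = ΣQ_DR·Δt = 2.419 × 10^6 m³.
Runoff depth d = V / A = 43.05 mm.
C = d / P = 43.05 / 180 = 0.24.

C ≈ 0.24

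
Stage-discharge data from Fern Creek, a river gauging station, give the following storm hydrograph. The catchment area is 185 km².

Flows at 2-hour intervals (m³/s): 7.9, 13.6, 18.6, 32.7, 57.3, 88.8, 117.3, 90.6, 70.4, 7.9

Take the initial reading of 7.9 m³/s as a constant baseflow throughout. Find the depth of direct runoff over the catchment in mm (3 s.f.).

Direct runoff: 0.0, 5.7, 10.7, 24.8, 49.4, 80.9, 109.4, 82.7, 62.5, 0.0 m³/s; ΣQ_DR = 426.1 m³/s.
V = ΣQ_DR · Δt = 426.1 × 7200 s = 3.068 × 10^6 m³.
Over A = 185 km², depth = V / A = 16.6 mm.

d ≈ 16.6 mm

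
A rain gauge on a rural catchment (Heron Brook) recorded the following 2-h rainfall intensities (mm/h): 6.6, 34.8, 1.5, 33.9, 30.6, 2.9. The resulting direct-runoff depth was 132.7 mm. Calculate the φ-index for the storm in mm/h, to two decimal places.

Only the 3 blocks with intensity above φ contribute runoff: 34.8, 33.9, 30.6 mm/h.
Σ(I−φ)·Δt = d  ⇒  (34.8+33.9+30.6 − 3φ)·2 = 132.7
φ = (99.30 − 132.7/2) / 3 = 10.98 mm/h.

φ ≈ 10.98 mm/h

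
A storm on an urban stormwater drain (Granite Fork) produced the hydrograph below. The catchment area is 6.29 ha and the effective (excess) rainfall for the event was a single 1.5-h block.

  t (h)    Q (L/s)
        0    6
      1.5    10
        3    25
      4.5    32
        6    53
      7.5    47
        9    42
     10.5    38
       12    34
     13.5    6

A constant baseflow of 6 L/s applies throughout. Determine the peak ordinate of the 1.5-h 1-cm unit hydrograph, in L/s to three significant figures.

U_p ≈ 23.5 L/s

Direct runoff: 0.0, 4.0, 19.0, 26.0, 47.0, 41.0, 36.0, 32.0, 28.0, 0.0 L/s; ΣQ_DR = 233.0 L/s, peak = 47.0 L/s.
Runoff depth d = ΣQ_DR·Δt / A = 233.0 × 5400 / (6.29 ha) = 20.00 mm.
The 1-cm UH is the DRH scaled by (10 mm)/d, so U_p = 47.0 × 10/20.00 = 23.5 L/s.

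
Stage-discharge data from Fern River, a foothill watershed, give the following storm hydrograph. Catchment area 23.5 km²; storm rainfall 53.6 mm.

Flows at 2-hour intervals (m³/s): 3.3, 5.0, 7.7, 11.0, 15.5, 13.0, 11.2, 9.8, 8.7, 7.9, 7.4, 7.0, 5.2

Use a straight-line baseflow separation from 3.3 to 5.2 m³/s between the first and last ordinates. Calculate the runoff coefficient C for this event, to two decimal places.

ΣQ_DR = 57.45 m³/s; V = ΣQ_DR·Δt = 4.136 × 10^5 m³.
Runoff depth d = V / A = 17.60 mm.
C = d / P = 17.60 / 53.6 = 0.33.

C ≈ 0.33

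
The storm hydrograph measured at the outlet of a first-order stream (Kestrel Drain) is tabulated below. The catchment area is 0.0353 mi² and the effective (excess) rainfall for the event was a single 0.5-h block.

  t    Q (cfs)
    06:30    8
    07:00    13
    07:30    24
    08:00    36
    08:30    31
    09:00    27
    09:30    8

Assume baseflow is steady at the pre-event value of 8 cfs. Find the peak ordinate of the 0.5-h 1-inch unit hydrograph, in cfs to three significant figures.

U_p ≈ 14.0 cfs

Direct runoff: 0.0, 5.0, 16.0, 28.0, 23.0, 19.0, 0.0 cfs; ΣQ_DR = 91.00 cfs, peak = 28.0 cfs.
Runoff depth d = ΣQ_DR·Δt / A = 91.00 × 1800 / (0.0353 mi²) = 1.997 in.
The 1-inch UH is the DRH scaled by (1 in)/d, so U_p = 28.0 × 1/1.997 = 14.0 cfs.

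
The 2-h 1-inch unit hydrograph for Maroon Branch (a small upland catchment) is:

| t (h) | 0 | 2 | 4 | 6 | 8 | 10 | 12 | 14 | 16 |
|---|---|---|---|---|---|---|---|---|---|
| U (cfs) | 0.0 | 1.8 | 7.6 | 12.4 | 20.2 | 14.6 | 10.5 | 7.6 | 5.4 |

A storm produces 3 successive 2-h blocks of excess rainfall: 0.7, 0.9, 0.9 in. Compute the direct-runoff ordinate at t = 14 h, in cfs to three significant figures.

Q ≈ 27.9 cfs

By discrete convolution, Q_j = Σ (P_i / 1 in) · U_{j−i}.
At t = 14 h (j=7): Q = (0.7/1)·7.6 + (0.9/1)·10.5 + (0.9/1)·14.6 = 27.9 cfs.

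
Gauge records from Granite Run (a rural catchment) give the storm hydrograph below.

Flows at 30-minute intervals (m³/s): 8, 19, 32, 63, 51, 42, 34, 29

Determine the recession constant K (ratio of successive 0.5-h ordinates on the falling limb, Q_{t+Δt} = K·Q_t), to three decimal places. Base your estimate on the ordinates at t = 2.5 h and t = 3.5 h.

Using the recession-limb readings at t = 2.5 h and t = 3.5 h: Q falls from 42 to 29 m³/s over 2 intervals.
K = (Q₂/Q₁)^(1/2) = (29/42)^(1/2) = 0.831.

K ≈ 0.831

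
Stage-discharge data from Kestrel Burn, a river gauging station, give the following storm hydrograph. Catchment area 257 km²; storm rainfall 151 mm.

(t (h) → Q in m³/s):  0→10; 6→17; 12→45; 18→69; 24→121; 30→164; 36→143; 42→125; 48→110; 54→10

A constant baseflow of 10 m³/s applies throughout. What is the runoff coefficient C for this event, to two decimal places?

ΣQ_DR = 714.0 m³/s; V = ΣQ_DR·Δt = 1.542 × 10^7 m³.
Runoff depth d = V / A = 60.01 mm.
C = d / P = 60.01 / 151 = 0.40.

C ≈ 0.40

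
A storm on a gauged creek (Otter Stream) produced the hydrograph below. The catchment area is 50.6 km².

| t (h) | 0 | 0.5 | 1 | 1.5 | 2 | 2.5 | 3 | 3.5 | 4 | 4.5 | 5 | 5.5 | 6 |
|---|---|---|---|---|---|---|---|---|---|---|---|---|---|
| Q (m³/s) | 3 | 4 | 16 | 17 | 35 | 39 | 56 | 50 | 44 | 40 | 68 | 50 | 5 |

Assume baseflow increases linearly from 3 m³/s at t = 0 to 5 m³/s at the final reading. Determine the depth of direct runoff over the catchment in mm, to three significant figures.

Direct runoff: 0.00, 0.83, 12.67, 13.50, 31.33, 35.17, 52.00, 45.83, 39.67, 35.50, 63.33, 45.17, 0.00 m³/s; ΣQ_DR = 375.0 m³/s.
V = ΣQ_DR · Δt = 375.0 × 1800 s = 6.750 × 10^5 m³.
Over A = 50.6 km², depth = V / A = 13.3 mm.

d ≈ 13.3 mm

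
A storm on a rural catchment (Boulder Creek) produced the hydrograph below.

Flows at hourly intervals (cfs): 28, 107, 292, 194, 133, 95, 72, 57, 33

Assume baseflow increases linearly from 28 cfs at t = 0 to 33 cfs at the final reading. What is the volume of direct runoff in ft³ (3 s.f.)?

Direct-runoff ordinates (Q − Q_b): 0.00, 78.38, 262.75, 164.12, 102.50, 63.88, 40.25, 24.62, 0.00 cfs.
ΣQ_DR = 736.5 cfs.
With Δt = 1 h = 3600 s, V = ΣQ_DR · Δt = 736.5 × 3600 = 2.65 × 10^6 ft³.

V ≈ 2.65 × 10^6 ft³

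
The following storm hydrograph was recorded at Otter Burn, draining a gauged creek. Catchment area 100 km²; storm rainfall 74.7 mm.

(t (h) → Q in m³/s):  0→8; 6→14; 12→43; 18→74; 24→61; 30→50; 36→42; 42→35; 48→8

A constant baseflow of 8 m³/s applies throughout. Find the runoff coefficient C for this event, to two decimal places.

ΣQ_DR = 263.0 m³/s; V = ΣQ_DR·Δt = 5.681 × 10^6 m³.
Runoff depth d = V / A = 56.81 mm.
C = d / P = 56.81 / 74.7 = 0.76.

C ≈ 0.76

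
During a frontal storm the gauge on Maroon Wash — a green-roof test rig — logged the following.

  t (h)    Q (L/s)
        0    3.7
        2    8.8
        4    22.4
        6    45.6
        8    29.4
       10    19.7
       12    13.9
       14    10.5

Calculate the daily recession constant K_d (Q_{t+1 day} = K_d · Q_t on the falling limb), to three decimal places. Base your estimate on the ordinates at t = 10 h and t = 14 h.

K_d ≈ 0.023

Between t = 10 h and t = 14 h the flow falls from 19.7 to 10.5 L/s over 2×2 h = 4 h.
Per-interval ratio K = (10.5/19.7)^(1/2) = 0.7301; K_d = K^(24/2) = 0.023.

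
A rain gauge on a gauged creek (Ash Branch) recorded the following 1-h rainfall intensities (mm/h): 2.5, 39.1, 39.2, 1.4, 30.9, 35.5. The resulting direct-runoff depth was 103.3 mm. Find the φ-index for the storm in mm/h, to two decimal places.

Only the 4 blocks with intensity above φ contribute runoff: 39.1, 39.2, 30.9, 35.5 mm/h.
Σ(I−φ)·Δt = d  ⇒  (39.1+39.2+30.9+35.5 − 4φ)·1 = 103.3
φ = (144.7 − 103.3/1) / 4 = 10.35 mm/h.

φ ≈ 10.35 mm/h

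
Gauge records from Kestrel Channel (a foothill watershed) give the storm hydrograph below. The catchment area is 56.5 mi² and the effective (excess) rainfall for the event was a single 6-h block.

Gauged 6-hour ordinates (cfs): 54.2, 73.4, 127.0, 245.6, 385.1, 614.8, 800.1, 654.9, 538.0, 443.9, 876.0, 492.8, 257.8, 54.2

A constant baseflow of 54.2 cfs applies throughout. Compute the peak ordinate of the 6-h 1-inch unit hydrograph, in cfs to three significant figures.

U_p ≈ 1030 cfs

Direct runoff: 0.0, 19.2, 72.8, 191.4, 330.9, 560.6, 745.9, 600.7, 483.8, 389.7, 821.8, 438.6, 203.6, 0.0 cfs; ΣQ_DR = 4859 cfs, peak = 821.8 cfs.
Runoff depth d = ΣQ_DR·Δt / A = 4859 × 21600 / (56.5 mi²) = 0.7996 in.
The 1-inch UH is the DRH scaled by (1 in)/d, so U_p = 821.8 × 1/0.7996 = 1030 cfs.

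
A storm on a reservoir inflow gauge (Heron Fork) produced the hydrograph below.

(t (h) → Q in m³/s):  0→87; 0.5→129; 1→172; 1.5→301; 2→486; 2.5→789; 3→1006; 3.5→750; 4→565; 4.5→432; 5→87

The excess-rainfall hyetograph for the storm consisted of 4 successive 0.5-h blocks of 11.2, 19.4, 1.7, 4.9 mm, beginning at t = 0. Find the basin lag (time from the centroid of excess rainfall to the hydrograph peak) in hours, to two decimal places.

t_L ≈ 2.25 h

Centroid of excess rainfall: t_c = Σ P_i·t̄_i / ΣP_i = 0.7540 h (block centres at 0.25, 0.75, 1.25, 1.75 h).
Hydrograph peak occurs at t = 3 h, so basin lag t_L = 3 − 0.7540 = 2.25 h.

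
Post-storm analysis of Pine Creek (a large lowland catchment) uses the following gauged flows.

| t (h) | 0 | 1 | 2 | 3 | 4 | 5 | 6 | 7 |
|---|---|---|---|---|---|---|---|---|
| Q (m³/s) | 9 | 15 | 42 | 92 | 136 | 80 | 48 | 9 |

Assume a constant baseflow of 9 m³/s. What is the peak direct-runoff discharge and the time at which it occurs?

Q_p = 127.0 m³/s at t = 4 h

Subtracting baseflow gives direct-runoff ordinates: 0.0, 6.0, 33.0, 83.0, 127.0, 71.0, 39.0, 0.0 m³/s.
The maximum is 127.0 m³/s, occurring at the reading for t = 4 h.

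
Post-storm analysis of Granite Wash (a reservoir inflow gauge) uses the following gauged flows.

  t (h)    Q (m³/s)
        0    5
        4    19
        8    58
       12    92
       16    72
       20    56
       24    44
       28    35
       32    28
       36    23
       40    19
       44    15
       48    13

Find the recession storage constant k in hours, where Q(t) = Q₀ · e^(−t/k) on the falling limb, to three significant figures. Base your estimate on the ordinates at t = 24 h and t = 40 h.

On the falling limb, Q drops from 44 to 19 m³/s between t = 24 h and t = 40 h (Δt = 16 h).
k = −Δt / ln(Q₂/Q₁) = −16 / ln(19/44) = 19.1 h.

k ≈ 19.1 h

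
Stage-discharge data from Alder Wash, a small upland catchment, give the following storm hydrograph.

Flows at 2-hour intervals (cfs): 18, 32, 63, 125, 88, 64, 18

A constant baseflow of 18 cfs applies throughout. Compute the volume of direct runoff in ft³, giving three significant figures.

Direct-runoff ordinates (Q − Q_b): 0.0, 14.0, 45.0, 107.0, 70.0, 46.0, 0.0 cfs.
ΣQ_DR = 282.0 cfs.
With Δt = 2 h = 7200 s, V = ΣQ_DR · Δt = 282.0 × 7200 = 2.03 × 10^6 ft³.

V ≈ 2.03 × 10^6 ft³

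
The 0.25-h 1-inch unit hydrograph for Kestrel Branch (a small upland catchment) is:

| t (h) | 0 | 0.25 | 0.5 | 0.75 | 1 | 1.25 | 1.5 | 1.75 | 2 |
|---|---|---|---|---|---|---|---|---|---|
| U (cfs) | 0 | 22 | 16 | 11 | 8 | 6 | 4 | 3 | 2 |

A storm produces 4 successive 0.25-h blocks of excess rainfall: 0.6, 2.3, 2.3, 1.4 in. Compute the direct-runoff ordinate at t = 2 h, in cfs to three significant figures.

By discrete convolution, Q_j = Σ (P_i / 1 in) · U_{j−i}.
At t = 2 h (j=8): Q = (0.6/1)·2 + (2.3/1)·3 + (2.3/1)·4 + (1.4/1)·6 = 25.7 cfs.

Q ≈ 25.7 cfs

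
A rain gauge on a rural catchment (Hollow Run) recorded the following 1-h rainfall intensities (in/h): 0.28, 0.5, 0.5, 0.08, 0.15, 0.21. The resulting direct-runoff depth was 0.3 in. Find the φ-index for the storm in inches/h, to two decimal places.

Only the 2 blocks with intensity above φ contribute runoff: 0.5, 0.5 in/h.
Σ(I−φ)·Δt = d  ⇒  (0.5+0.5 − 2φ)·1 = 0.3
φ = (1.000 − 0.3/1) / 2 = 0.35 in/h.

φ ≈ 0.35 in/h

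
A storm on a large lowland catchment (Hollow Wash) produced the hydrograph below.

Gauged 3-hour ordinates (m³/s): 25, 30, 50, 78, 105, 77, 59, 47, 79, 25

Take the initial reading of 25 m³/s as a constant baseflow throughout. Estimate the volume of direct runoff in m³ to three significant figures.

V ≈ 3.51 × 10^6 m³

Direct-runoff ordinates (Q − Q_b): 0.0, 5.0, 25.0, 53.0, 80.0, 52.0, 34.0, 22.0, 54.0, 0.0 m³/s.
ΣQ_DR = 325.0 m³/s.
With Δt = 3 h = 10800 s, V = ΣQ_DR · Δt = 325.0 × 10800 = 3.51 × 10^6 m³.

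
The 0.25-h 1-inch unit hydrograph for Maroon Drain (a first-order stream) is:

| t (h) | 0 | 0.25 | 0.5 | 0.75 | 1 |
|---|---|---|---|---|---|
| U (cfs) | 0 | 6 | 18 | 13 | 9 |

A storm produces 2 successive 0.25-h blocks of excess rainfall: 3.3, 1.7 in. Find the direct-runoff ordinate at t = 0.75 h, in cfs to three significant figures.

By discrete convolution, Q_j = Σ (P_i / 1 in) · U_{j−i}.
At t = 0.75 h (j=3): Q = (3.3/1)·13 + (1.7/1)·18 = 73.5 cfs.

Q ≈ 73.5 cfs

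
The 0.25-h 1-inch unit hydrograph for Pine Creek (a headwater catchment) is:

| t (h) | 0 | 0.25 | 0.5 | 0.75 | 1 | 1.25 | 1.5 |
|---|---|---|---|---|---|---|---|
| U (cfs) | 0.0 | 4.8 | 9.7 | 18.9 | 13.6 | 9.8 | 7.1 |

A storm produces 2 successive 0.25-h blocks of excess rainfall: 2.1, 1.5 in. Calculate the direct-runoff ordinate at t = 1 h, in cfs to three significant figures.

By discrete convolution, Q_j = Σ (P_i / 1 in) · U_{j−i}.
At t = 1 h (j=4): Q = (2.1/1)·13.6 + (1.5/1)·18.9 = 56.9 cfs.

Q ≈ 56.9 cfs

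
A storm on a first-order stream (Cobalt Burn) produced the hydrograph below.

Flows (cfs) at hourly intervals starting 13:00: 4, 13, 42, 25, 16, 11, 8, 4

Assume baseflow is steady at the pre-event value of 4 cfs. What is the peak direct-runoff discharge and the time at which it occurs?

Q_p = 38.0 cfs at t = 15:00

Subtracting baseflow gives direct-runoff ordinates: 0.0, 9.0, 38.0, 21.0, 12.0, 7.0, 4.0, 0.0 cfs.
The maximum is 38.0 cfs, occurring at the reading for t = 15:00.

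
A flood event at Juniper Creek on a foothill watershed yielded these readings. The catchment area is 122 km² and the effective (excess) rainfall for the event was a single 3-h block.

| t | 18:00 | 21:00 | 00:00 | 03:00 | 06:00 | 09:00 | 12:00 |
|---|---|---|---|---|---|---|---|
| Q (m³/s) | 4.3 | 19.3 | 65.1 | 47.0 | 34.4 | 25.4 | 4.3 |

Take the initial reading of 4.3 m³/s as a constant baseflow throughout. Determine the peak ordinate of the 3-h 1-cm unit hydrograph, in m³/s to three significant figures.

Direct runoff: 0.0, 15.0, 60.8, 42.7, 30.1, 21.1, 0.0 m³/s; ΣQ_DR = 169.7 m³/s, peak = 60.8 m³/s.
Runoff depth d = ΣQ_DR·Δt / A = 169.7 × 10800 / (122 km²) = 15.02 mm.
The 1-cm UH is the DRH scaled by (10 mm)/d, so U_p = 60.8 × 10/15.02 = 40.5 m³/s.

U_p ≈ 40.5 m³/s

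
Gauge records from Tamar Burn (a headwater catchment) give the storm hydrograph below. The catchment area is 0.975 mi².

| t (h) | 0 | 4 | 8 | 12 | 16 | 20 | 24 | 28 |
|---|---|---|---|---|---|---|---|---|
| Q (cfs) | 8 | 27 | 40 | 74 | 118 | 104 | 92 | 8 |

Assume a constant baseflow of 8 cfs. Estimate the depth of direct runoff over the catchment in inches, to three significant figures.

Direct runoff: 0.0, 19.0, 32.0, 66.0, 110.0, 96.0, 84.0, 0.0 cfs; ΣQ_DR = 407.0 cfs.
V = ΣQ_DR · Δt = 407.0 × 14400 s = 5.861 × 10^6 ft³.
Over A = 0.975 mi², depth = V / A = 2.59 in.

d ≈ 2.59 in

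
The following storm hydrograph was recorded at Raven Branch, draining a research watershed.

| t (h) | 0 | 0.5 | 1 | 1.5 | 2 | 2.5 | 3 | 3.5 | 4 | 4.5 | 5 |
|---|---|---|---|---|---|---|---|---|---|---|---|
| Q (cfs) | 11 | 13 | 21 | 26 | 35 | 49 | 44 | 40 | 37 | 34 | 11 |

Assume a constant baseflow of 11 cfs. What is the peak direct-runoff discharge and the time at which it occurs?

Subtracting baseflow gives direct-runoff ordinates: 0.0, 2.0, 10.0, 15.0, 24.0, 38.0, 33.0, 29.0, 26.0, 23.0, 0.0 cfs.
The maximum is 38.0 cfs, occurring at the reading for t = 2.5 h.

Q_p = 38.0 cfs at t = 2.5 h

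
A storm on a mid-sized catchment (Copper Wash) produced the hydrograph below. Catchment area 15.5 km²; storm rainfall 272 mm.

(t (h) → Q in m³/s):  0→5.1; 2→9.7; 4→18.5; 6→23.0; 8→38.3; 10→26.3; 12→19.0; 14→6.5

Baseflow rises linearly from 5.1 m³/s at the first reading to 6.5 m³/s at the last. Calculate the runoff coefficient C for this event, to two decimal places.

C ≈ 0.17

ΣQ_DR = 100.0 m³/s; V = ΣQ_DR·Δt = 7.200 × 10^5 m³.
Runoff depth d = V / A = 46.45 mm.
C = d / P = 46.45 / 272 = 0.17.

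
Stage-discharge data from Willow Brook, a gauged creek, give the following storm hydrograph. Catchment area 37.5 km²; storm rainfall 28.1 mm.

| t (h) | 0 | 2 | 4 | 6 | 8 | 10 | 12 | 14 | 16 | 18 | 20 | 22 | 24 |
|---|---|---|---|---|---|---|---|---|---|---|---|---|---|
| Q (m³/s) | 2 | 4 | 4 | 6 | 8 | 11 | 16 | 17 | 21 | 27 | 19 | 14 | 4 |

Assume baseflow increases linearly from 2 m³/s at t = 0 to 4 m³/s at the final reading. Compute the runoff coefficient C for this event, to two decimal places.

C ≈ 0.78

ΣQ_DR = 114.0 m³/s; V = ΣQ_DR·Δt = 8.208 × 10^5 m³.
Runoff depth d = V / A = 21.89 mm.
C = d / P = 21.89 / 28.1 = 0.78.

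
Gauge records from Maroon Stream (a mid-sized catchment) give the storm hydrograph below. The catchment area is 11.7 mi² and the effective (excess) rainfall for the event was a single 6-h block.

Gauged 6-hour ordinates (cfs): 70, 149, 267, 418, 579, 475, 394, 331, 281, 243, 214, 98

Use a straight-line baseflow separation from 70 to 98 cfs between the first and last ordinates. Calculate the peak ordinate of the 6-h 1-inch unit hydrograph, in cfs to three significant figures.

Direct runoff: 0.00, 76.45, 191.91, 340.36, 498.82, 392.27, 308.73, 243.18, 190.64, 150.09, 118.55, 0.00 cfs; ΣQ_DR = 2511 cfs, peak = 498.82 cfs.
Runoff depth d = ΣQ_DR·Δt / A = 2511 × 21600 / (11.7 mi²) = 1.995 in.
The 1-inch UH is the DRH scaled by (1 in)/d, so U_p = 498.82 × 1/1.995 = 250 cfs.

U_p ≈ 250 cfs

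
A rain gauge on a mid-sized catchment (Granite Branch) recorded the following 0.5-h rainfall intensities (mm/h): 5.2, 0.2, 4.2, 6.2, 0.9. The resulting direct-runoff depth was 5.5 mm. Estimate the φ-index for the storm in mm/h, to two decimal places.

Only the 3 blocks with intensity above φ contribute runoff: 5.2, 4.2, 6.2 mm/h.
Σ(I−φ)·Δt = d  ⇒  (5.2+4.2+6.2 − 3φ)·0.5 = 5.5
φ = (15.60 − 5.5/0.5) / 3 = 1.53 mm/h.

φ ≈ 1.53 mm/h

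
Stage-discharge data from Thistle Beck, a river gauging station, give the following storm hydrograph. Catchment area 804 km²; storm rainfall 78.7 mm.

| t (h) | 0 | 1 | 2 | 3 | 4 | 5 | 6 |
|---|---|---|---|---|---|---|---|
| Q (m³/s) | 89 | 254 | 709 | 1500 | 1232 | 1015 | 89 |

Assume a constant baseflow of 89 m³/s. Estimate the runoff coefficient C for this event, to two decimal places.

ΣQ_DR = 4265 m³/s; V = ΣQ_DR·Δt = 1.535 × 10^7 m³.
Runoff depth d = V / A = 19.10 mm.
C = d / P = 19.10 / 78.7 = 0.24.

C ≈ 0.24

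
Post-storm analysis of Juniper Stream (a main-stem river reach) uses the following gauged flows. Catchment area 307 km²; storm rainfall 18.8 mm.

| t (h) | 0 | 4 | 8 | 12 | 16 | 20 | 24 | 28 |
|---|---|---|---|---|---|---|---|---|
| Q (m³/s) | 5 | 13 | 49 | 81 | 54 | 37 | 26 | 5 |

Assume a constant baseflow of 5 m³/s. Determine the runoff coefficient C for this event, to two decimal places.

ΣQ_DR = 230.0 m³/s; V = ΣQ_DR·Δt = 3.312 × 10^6 m³.
Runoff depth d = V / A = 10.79 mm.
C = d / P = 10.79 / 18.8 = 0.57.

C ≈ 0.57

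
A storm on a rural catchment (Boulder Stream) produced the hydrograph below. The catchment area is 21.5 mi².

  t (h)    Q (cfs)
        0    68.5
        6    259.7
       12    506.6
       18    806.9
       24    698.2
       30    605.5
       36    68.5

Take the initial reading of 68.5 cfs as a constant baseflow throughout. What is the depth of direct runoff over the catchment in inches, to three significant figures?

d ≈ 1.10 in

Direct runoff: 0.0, 191.2, 438.1, 738.4, 629.7, 537.0, 0.0 cfs; ΣQ_DR = 2534 cfs.
V = ΣQ_DR · Δt = 2534 × 21600 s = 5.474 × 10^7 ft³.
Over A = 21.5 mi², depth = V / A = 1.10 in.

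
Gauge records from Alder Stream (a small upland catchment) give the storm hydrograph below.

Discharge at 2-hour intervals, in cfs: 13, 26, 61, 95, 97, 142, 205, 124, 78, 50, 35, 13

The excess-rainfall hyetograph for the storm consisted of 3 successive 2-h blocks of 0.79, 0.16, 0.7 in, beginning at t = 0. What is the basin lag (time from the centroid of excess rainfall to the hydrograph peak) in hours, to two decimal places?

t_L ≈ 9.11 h

Centroid of excess rainfall: t_c = Σ P_i·t̄_i / ΣP_i = 2.8909 h (block centres at 1, 3, 5 h).
Hydrograph peak occurs at t = 12 h, so basin lag t_L = 12 − 2.8909 = 9.11 h.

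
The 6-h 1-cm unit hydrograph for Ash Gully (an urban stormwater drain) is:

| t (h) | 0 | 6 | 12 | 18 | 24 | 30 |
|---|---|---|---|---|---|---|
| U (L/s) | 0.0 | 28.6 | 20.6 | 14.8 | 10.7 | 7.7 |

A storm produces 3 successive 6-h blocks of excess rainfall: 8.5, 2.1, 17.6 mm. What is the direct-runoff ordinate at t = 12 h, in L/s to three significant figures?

By discrete convolution, Q_j = Σ (P_i / 10 mm) · U_{j−i}.
At t = 12 h (j=2): Q = (8.5/10)·20.6 + (2.1/10)·28.6 + (17.6/10)·0.0 = 23.5 L/s.

Q ≈ 23.5 L/s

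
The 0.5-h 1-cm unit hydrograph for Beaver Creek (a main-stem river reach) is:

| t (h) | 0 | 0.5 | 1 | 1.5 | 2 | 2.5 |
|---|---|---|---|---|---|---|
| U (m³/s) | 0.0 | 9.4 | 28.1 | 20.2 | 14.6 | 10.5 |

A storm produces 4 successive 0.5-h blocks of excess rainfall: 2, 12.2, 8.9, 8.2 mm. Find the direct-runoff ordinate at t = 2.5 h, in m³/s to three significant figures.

By discrete convolution, Q_j = Σ (P_i / 10 mm) · U_{j−i}.
At t = 2.5 h (j=5): Q = (2/10)·10.5 + (12.2/10)·14.6 + (8.9/10)·20.2 + (8.2/10)·28.1 = 60.9 m³/s.

Q ≈ 60.9 m³/s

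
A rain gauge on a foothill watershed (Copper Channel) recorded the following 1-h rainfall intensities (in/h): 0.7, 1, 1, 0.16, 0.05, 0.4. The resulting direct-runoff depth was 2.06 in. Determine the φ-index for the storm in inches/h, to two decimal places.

Only the 4 blocks with intensity above φ contribute runoff: 0.7, 1, 1, 0.4 in/h.
Σ(I−φ)·Δt = d  ⇒  (0.7+1+1+0.4 − 4φ)·1 = 2.06
φ = (3.100 − 2.06/1) / 4 = 0.26 in/h.

φ ≈ 0.26 in/h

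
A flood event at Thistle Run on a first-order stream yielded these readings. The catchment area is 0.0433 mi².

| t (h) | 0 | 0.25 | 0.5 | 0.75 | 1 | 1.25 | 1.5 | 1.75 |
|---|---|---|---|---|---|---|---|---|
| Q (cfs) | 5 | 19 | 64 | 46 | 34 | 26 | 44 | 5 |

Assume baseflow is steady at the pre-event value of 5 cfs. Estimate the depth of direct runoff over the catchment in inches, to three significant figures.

Direct runoff: 0.0, 14.0, 59.0, 41.0, 29.0, 21.0, 39.0, 0.0 cfs; ΣQ_DR = 203.0 cfs.
V = ΣQ_DR · Δt = 203.0 × 900 s = 1.827 × 10^5 ft³.
Over A = 0.0433 mi², depth = V / A = 1.82 in.

d ≈ 1.82 in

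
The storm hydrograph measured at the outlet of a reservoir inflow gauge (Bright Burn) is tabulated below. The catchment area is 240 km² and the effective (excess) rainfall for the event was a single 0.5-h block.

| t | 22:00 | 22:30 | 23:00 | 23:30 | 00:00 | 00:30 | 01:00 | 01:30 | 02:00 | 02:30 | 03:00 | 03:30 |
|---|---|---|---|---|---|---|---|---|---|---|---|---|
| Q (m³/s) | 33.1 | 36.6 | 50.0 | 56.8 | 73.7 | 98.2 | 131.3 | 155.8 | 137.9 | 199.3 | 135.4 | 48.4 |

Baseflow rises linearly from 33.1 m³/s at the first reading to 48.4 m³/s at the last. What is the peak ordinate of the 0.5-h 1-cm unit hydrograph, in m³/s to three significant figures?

U_p ≈ 307 m³/s

Direct runoff: 0.00, 2.11, 14.12, 19.53, 35.04, 58.15, 89.85, 112.96, 93.67, 153.68, 88.39, 0.00 m³/s; ΣQ_DR = 667.5 m³/s, peak = 153.68 m³/s.
Runoff depth d = ΣQ_DR·Δt / A = 667.5 × 1800 / (240 km²) = 5.006 mm.
The 1-cm UH is the DRH scaled by (10 mm)/d, so U_p = 153.68 × 10/5.006 = 307 m³/s.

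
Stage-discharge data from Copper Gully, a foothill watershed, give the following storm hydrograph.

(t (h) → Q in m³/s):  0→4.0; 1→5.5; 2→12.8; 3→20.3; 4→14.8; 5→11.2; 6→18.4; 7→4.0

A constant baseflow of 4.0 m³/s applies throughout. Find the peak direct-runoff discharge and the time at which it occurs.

Q_p = 16.3 m³/s at t = 3 h

Subtracting baseflow gives direct-runoff ordinates: 0.0, 1.5, 8.8, 16.3, 10.8, 7.2, 14.4, 0.0 m³/s.
The maximum is 16.3 m³/s, occurring at the reading for t = 3 h.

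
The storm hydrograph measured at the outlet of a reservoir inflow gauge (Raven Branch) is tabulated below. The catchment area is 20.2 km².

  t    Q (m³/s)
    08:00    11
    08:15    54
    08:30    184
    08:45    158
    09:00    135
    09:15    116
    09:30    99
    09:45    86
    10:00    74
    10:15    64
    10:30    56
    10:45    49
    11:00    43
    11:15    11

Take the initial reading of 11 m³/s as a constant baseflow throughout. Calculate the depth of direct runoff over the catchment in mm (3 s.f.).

d ≈ 43.9 mm

Direct runoff: 0.0, 43.0, 173.0, 147.0, 124.0, 105.0, 88.0, 75.0, 63.0, 53.0, 45.0, 38.0, 32.0, 0.0 m³/s; ΣQ_DR = 986.0 m³/s.
V = ΣQ_DR · Δt = 986.0 × 900 s = 8.874 × 10^5 m³.
Over A = 20.2 km², depth = V / A = 43.9 mm.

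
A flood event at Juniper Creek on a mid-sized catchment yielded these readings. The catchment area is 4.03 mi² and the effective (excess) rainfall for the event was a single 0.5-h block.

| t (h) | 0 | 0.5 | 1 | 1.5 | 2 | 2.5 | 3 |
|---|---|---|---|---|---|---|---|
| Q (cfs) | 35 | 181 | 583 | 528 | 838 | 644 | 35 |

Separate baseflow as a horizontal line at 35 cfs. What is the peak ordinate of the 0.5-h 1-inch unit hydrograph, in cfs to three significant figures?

Direct runoff: 0.0, 146.0, 548.0, 493.0, 803.0, 609.0, 0.0 cfs; ΣQ_DR = 2599 cfs, peak = 803.0 cfs.
Runoff depth d = ΣQ_DR·Δt / A = 2599 × 1800 / (4.03 mi²) = 0.4997 in.
The 1-inch UH is the DRH scaled by (1 in)/d, so U_p = 803.0 × 1/0.4997 = 1610 cfs.

U_p ≈ 1610 cfs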